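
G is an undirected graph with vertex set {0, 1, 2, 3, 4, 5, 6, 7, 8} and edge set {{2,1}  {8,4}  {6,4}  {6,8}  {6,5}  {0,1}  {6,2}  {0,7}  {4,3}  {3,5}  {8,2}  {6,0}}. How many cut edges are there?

1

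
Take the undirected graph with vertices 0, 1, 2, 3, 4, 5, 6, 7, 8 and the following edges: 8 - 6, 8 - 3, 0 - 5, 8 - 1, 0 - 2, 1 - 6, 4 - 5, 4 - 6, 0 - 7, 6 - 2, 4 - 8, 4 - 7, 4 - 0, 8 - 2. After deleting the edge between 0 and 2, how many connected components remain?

1

0 and 2 are still connected via 0-4-8-2, so the component count stays at 1.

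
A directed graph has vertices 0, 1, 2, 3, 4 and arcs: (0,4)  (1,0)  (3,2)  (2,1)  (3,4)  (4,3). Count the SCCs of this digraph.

{0, 1, 2, 3, 4} are all mutually reachable — one SCC of size 5.
That gives 1 strongly connected component.

1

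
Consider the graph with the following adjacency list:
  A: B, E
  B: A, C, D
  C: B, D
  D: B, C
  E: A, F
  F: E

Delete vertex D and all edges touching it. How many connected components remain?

With D gone, the remaining components are: {A, B, C, E, F}.
That is 1 component.

1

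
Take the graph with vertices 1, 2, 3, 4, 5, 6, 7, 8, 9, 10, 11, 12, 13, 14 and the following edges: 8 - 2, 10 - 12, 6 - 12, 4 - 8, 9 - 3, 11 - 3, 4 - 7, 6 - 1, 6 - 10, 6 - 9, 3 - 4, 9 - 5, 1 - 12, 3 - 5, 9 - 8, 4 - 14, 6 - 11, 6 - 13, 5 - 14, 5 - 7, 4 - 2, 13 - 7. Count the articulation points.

Removing 6 increases the component count from 1 to 2, so 6 is a cut vertex.
By contrast removing 8 leaves 1 component; it is not a cut vertex. No other vertex is a cut vertex either.

1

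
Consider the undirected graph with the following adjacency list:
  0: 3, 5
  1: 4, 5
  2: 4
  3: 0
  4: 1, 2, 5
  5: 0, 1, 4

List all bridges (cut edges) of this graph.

0-3, 0-5, 2-4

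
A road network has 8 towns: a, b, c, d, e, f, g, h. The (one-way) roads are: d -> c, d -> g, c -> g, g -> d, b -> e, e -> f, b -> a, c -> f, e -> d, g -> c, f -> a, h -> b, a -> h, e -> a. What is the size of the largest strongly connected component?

8

{a, b, c, d, e, f, g, h} are all mutually reachable — one SCC of size 8.
The largest has 8 vertices.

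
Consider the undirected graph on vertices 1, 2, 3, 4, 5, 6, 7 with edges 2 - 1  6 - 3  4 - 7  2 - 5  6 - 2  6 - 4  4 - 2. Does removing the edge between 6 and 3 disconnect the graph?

Yes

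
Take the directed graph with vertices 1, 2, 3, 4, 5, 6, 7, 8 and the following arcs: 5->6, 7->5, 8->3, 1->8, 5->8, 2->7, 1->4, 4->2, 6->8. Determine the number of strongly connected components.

{4} is an SCC by itself.
{5} is an SCC by itself.
{7} is an SCC by itself.
{6} is an SCC by itself.
{8} is an SCC by itself.
(and 3 more singleton SCCs)
That gives 8 strongly connected components.

8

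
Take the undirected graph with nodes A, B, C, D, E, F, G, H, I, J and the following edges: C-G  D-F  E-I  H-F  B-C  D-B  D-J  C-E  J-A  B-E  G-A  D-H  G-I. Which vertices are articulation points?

D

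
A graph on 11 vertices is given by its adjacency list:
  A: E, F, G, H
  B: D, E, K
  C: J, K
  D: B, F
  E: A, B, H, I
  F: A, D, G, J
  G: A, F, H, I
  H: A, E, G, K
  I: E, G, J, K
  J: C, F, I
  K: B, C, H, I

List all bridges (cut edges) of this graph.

The edges on the cycle I-G-H-E-I are not bridges since each lies on that cycle.
Every edge lies on some cycle, so there are no bridges.

none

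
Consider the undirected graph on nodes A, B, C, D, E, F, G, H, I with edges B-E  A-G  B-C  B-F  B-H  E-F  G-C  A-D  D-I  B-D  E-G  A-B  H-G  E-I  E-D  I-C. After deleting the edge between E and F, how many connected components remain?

E and F are still connected via E-B-F, so the component count stays at 1.

1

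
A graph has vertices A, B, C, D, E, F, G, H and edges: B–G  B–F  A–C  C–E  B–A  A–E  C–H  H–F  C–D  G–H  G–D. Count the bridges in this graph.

0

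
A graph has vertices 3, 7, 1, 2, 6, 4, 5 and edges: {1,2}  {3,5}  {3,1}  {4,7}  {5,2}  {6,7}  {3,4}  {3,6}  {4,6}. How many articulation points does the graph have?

1

Removing 3 increases the component count from 1 to 2, so 3 is a cut vertex.
By contrast removing 5 leaves 1 component; it is not a cut vertex. No other vertex is a cut vertex either.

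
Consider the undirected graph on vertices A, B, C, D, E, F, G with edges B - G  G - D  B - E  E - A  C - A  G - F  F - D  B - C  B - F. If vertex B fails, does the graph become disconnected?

Yes

Deleting B raises the number of components from 1 to 2, so B is a cut vertex.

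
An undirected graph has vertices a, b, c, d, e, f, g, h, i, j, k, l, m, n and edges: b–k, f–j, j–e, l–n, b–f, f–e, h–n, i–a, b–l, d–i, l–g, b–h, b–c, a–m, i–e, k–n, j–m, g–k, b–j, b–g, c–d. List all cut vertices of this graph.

Removing b increases the component count from 1 to 2, so b is a cut vertex.
By contrast removing a leaves 1 component; it is not a cut vertex. No other vertex is a cut vertex either.

b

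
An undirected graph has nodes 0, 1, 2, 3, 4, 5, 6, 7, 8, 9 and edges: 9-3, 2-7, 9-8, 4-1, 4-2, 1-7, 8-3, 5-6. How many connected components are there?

4

0 is isolated — a component by itself.
Starting from 5 we can reach 5, 6. That is one component of size 2.
Starting from 3 we can reach 3, 8, 9. That is one component of size 3.
Starting from 1 we can reach 1, 2, 4, 7. That is one component of size 4.
Total: 4 components.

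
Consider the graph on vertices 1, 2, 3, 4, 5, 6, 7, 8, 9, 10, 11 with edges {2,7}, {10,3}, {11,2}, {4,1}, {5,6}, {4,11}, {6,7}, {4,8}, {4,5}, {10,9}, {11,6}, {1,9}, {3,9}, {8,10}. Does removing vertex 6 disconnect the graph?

Deleting 6 leaves 1 component (was 1) (its neighbors 5, 7, 11 remain connected to each other), so 6 is not a cut vertex.

No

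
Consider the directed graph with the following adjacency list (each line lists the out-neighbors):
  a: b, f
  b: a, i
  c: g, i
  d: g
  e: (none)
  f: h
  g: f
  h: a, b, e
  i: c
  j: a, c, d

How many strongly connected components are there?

4

{a, b, c, f, g, h, i} are all mutually reachable — one SCC of size 7.
{j} is an SCC by itself.
{d} is an SCC by itself.
{e} is an SCC by itself.
That gives 4 strongly connected components.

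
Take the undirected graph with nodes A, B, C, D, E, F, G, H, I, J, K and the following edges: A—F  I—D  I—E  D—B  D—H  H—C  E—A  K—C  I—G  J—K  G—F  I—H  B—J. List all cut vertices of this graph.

I

Removing I increases the component count from 1 to 2, so I is a cut vertex.
By contrast removing K leaves 1 component; it is not a cut vertex. No other vertex is a cut vertex either.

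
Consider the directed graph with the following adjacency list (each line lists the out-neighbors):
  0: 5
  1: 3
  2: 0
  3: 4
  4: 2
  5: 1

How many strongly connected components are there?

1

{0, 1, 2, 3, 4, 5} are all mutually reachable — one SCC of size 6.
That gives 1 strongly connected component.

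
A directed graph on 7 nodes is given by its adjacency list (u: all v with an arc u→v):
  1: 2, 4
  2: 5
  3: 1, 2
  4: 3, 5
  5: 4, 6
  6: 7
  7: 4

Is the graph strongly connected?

Yes

From 6 we can reach every vertex (1, 2, 3, 4, 5, 6, 7), and every vertex can reach 6 (1, 2, 3, 4, 5, 6, 7). So the whole graph is one strongly connected component.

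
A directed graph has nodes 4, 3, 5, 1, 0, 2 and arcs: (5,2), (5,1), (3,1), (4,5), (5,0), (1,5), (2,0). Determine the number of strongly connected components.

{1, 5} are all mutually reachable — one SCC of size 2.
{3} is an SCC by itself.
{2} is an SCC by itself.
{4} is an SCC by itself.
{0} is an SCC by itself.
That gives 5 strongly connected components.

5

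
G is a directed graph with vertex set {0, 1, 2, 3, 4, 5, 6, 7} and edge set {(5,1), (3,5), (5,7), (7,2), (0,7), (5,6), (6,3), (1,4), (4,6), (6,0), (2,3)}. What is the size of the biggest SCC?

{0, 1, 2, 3, 4, 5, 6, 7} are all mutually reachable — one SCC of size 8.
The largest has 8 vertices.

8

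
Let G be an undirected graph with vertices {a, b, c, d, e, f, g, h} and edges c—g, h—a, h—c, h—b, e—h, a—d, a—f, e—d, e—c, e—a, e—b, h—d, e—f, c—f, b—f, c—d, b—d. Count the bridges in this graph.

1

The edges on the cycle e-h-a-f-c-e are not bridges since each lies on that cycle.
But removing g—c disconnects g from c — this is a bridge.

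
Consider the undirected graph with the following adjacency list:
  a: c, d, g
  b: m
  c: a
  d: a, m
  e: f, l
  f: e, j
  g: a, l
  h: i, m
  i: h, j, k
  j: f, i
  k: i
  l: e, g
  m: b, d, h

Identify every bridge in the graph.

a-c, b-m, i-k

The edges on the cycle j-f-e-l-g-a-d-m-h-i-j are not bridges since each lies on that cycle.
But removing b-m disconnects b from m; removing i-k disconnects i from k; removing c-a disconnects c from a — these are bridges.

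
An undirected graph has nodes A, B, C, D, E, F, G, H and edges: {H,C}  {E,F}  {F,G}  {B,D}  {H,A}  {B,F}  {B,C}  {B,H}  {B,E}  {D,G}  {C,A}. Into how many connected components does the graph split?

1

Starting from A we can reach A, B, C, D, E, F, G, H. That is one component of size 8.
Total: 1 component.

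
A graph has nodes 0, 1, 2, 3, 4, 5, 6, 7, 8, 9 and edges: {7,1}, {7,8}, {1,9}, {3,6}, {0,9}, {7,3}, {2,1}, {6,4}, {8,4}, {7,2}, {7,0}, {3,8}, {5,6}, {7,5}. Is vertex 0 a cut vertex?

No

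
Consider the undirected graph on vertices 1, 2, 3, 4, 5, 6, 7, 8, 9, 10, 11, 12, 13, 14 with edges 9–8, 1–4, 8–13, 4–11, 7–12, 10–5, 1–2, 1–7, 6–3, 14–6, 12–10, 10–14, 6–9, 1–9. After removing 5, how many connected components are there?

1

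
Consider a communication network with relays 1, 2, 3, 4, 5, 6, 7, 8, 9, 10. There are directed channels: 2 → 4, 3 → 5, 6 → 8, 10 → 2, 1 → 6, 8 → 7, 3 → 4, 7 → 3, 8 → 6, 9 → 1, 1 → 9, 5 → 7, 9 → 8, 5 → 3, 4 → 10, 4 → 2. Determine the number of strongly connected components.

4

{3, 5, 7} are all mutually reachable — one SCC of size 3.
{2, 4, 10} are all mutually reachable — one SCC of size 3.
{1, 9} are all mutually reachable — one SCC of size 2.
{6, 8} are all mutually reachable — one SCC of size 2.
That gives 4 strongly connected components.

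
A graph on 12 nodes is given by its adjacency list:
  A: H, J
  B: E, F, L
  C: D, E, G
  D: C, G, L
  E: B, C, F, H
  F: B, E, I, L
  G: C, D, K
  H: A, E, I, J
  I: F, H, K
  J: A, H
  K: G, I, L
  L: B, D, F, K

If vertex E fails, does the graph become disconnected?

Deleting E leaves 1 component (was 1) (its neighbors B, C, F, H remain connected to each other), so E is not a cut vertex.

No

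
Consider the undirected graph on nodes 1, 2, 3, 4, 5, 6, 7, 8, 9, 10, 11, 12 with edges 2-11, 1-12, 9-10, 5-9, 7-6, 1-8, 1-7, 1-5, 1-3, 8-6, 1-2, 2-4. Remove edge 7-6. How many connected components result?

1

7 and 6 are still connected via 7-1-8-6, so the component count stays at 1.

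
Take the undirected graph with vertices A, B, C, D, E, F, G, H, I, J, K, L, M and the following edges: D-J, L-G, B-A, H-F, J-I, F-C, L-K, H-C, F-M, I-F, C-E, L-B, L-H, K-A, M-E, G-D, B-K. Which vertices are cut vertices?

L

Removing L increases the component count from 1 to 2, so L is a cut vertex.
By contrast removing D leaves 1 component; it is not a cut vertex. No other vertex is a cut vertex either.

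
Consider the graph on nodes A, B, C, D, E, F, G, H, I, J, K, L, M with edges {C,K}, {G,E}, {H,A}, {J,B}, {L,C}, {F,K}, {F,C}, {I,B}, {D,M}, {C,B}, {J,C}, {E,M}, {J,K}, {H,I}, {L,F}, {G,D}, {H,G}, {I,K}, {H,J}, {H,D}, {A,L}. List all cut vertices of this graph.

H

Removing H increases the component count from 1 to 2, so H is a cut vertex.
By contrast removing E leaves 1 component; it is not a cut vertex. No other vertex is a cut vertex either.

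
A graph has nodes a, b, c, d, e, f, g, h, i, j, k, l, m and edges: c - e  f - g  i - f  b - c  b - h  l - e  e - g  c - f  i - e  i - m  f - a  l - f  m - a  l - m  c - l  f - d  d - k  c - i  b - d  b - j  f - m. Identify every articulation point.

b, d

Removing b increases the component count from 1 to 3, so b is a cut vertex.
Removing d increases the component count from 1 to 2, so d is a cut vertex.
By contrast removing k leaves 1 component; it is not a cut vertex. No other vertex is a cut vertex either.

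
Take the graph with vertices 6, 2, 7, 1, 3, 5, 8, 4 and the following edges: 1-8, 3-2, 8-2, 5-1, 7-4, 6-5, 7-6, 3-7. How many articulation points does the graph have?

Removing 7 increases the component count from 1 to 2, so 7 is a cut vertex.
By contrast removing 1 leaves 1 component; it is not a cut vertex. No other vertex is a cut vertex either.

1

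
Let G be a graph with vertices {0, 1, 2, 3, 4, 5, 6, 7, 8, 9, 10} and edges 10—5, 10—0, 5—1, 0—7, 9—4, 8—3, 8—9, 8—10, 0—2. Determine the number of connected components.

6 is isolated — a component by itself.
Starting from 0 we can reach 0, 1, 2, 3, 4, 5, 7, 8, 9, 10. That is one component of size 10.
Total: 2 components.

2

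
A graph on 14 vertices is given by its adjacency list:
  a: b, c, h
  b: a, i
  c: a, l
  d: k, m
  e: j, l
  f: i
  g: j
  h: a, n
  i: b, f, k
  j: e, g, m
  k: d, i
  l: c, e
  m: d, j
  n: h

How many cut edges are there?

4

The edges on the cycle k-d-m-j-e-l-c-a-b-i-k are not bridges since each lies on that cycle.
But removing h-a disconnects h from a; removing g-j disconnects g from j; removing h-n disconnects h from n; removing i-f disconnects i from f — these are bridges.
That makes 4 bridges.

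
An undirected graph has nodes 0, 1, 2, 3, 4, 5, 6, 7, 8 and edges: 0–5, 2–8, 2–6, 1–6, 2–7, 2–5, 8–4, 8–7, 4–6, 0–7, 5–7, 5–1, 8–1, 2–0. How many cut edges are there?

The edges on the cycle 2-0-5-7-2 are not bridges since each lies on that cycle.
Every edge lies on some cycle, so there are no bridges.

0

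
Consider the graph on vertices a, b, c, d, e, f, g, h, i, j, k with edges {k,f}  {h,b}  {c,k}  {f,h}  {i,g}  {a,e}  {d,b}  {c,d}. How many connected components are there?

j is isolated — a component by itself.
Starting from g we can reach g, i. That is one component of size 2.
Starting from a we can reach a, e. That is one component of size 2.
Starting from b we can reach b, c, d, f, h, k. That is one component of size 6.
Total: 4 components.

4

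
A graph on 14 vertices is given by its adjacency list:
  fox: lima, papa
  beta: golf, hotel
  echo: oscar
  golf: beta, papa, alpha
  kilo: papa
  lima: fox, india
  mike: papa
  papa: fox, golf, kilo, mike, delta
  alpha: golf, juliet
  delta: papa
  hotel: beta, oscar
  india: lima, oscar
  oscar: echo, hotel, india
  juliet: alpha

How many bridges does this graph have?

6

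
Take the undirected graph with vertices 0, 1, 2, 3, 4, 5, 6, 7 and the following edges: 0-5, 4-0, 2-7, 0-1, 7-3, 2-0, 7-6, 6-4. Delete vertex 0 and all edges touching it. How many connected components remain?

3

With 0 gone, the remaining components are: {1}; {5}; {2, 3, 4, 6, 7}.
That is 3 components.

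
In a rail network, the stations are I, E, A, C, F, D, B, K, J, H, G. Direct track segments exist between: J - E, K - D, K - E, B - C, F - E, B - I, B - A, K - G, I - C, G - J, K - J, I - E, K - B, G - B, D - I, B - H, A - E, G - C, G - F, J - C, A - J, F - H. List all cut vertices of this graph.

Removing G, for instance, still leaves 1 component. No single vertex removal increases the component count — the graph has no articulation points.

none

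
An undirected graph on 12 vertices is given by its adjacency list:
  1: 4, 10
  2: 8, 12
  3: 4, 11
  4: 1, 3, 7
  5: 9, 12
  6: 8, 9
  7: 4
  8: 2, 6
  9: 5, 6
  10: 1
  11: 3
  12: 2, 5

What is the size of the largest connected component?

6

Starting from 2 we can reach 2, 5, 6, 8, 9, 12. That is one component of size 6.
Starting from 1 we can reach 1, 3, 4, 7, 10, 11. That is one component of size 6.
The largest has 6 vertices.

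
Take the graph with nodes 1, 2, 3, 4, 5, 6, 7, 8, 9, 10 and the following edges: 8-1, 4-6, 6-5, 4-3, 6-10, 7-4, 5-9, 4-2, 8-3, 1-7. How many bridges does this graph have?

5

The edges on the cycle 8-1-7-4-3-8 are not bridges since each lies on that cycle.
But removing 2-4 disconnects 2 from 4; removing 6-5 disconnects 6 from 5; removing 9-5 disconnects 9 from 5; removing 4-6 disconnects 4 from 6 — these are bridges.
In total 5 edges are bridges.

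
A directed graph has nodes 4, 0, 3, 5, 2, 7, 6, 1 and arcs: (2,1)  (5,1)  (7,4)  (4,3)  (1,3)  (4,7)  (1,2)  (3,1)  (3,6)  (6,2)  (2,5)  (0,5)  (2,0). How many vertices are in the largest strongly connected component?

6

{0, 1, 2, 3, 5, 6} are all mutually reachable — one SCC of size 6.
{4, 7} are all mutually reachable — one SCC of size 2.
The largest has 6 vertices.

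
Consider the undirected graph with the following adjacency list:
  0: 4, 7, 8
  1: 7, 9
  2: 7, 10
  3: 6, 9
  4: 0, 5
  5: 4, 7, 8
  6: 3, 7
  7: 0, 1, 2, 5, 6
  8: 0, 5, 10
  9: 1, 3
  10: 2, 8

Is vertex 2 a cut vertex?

No

Deleting 2 leaves 1 component (was 1) (its neighbors 7, 10 remain connected to each other), so 2 is not a cut vertex.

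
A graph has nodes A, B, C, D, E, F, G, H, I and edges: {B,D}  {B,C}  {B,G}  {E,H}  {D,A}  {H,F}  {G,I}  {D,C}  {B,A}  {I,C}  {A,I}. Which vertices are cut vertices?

Removing H increases the component count from 2 to 3, so H is a cut vertex.
By contrast removing A leaves 2 components; it is not a cut vertex. No other vertex is a cut vertex either.

H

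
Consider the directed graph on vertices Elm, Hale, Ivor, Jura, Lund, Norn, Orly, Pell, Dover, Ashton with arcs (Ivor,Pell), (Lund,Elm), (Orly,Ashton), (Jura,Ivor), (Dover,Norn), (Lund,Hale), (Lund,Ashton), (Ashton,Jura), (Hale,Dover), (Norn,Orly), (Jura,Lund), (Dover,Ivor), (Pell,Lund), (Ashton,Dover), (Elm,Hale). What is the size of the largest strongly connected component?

{Elm, Hale, Ivor, Jura, Lund, Norn, Orly, Pell, Dover, Ashton} are all mutually reachable — one SCC of size 10.
The largest has 10 vertices.

10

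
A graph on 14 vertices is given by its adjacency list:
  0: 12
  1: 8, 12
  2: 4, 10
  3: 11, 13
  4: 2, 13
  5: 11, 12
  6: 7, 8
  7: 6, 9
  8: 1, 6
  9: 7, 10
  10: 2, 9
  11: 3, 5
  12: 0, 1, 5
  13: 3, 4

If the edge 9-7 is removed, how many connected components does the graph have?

9 and 7 are still connected via 9-10-2-4-13-3-11-5-12-1-8-6-7, so the component count stays at 1.

1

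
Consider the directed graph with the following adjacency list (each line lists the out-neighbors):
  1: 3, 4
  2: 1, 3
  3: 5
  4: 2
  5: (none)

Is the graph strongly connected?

No

There is no directed path from 5 to 1, so the graph is not strongly connected.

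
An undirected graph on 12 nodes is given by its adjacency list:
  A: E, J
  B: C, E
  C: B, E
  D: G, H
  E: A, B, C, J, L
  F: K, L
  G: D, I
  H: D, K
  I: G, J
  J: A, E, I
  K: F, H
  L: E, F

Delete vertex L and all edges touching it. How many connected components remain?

1

With L gone, the remaining components are: {A, B, C, D, E, F, G, H, I, J, K}.
That is 1 component.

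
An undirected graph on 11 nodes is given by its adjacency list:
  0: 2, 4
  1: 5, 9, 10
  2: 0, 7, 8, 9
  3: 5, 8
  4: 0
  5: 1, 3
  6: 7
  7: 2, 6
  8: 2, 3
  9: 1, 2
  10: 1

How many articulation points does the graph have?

Removing 0 increases the component count from 1 to 2, so 0 is a cut vertex.
Removing 1 increases the component count from 1 to 2, so 1 is a cut vertex.
Removing 2 increases the component count from 1 to 3, so 2 is a cut vertex.
Likewise 7 is a cut vertex.
By contrast removing 10 leaves 1 component; it is not a cut vertex. No other vertex is a cut vertex either.

4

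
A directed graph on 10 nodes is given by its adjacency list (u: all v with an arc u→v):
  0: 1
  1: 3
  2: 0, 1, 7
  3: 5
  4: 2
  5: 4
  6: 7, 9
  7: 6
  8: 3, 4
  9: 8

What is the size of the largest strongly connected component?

10

{0, 1, 2, 3, 4, 5, 6, 7, 8, 9} are all mutually reachable — one SCC of size 10.
The largest has 10 vertices.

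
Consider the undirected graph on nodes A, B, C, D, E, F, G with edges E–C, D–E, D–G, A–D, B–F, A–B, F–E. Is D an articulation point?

Deleting D raises the number of components from 1 to 2, so D is a cut vertex.

Yes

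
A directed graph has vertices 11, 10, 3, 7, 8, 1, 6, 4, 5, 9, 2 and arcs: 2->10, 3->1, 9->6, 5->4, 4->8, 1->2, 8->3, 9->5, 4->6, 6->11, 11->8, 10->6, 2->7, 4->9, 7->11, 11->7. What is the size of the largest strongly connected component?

8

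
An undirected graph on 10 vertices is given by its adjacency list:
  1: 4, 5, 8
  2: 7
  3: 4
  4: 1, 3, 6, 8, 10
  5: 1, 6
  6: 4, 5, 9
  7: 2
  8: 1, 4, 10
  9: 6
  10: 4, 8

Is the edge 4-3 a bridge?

Removing 4-3 leaves no path between 4 and 3: the component count goes from 2 to 3. So it is a bridge.

Yes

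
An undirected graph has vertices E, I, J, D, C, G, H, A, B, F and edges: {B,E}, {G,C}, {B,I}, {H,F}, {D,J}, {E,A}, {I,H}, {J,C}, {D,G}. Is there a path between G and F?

The component containing G is {C, D, G, J}, and F is not in it.

No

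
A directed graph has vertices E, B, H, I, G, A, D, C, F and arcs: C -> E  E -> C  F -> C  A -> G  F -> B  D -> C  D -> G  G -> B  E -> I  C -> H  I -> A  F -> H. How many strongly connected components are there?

8

{C, E} are all mutually reachable — one SCC of size 2.
{D} is an SCC by itself.
{B} is an SCC by itself.
{G} is an SCC by itself.
{F} is an SCC by itself.
(and 3 more singleton SCCs)
That gives 8 strongly connected components.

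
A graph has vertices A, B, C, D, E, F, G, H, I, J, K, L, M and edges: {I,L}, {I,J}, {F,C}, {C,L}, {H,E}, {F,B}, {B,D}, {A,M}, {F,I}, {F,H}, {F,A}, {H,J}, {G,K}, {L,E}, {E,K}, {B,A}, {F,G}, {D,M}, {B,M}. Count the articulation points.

Removing F increases the component count from 1 to 2, so F is a cut vertex.
By contrast removing K leaves 1 component; it is not a cut vertex. No other vertex is a cut vertex either.

1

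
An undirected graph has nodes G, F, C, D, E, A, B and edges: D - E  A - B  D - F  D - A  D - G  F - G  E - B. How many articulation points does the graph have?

1

Removing D increases the component count from 2 to 3, so D is a cut vertex.
By contrast removing B leaves 2 components; it is not a cut vertex. No other vertex is a cut vertex either.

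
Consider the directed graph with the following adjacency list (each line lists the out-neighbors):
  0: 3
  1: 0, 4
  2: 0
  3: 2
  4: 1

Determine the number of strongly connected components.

2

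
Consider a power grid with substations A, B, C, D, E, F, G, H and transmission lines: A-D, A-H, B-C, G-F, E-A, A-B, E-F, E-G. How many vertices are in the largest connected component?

Starting from A we can reach A, B, C, D, E, F, G, H. That is one component of size 8.
The largest has 8 vertices.

8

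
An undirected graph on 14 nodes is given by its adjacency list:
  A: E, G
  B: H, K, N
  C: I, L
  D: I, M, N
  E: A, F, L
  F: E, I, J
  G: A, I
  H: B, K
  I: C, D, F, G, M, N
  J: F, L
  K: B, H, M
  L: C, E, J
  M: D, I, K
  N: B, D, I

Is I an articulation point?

Yes

Deleting I raises the number of components from 1 to 2, so I is a cut vertex.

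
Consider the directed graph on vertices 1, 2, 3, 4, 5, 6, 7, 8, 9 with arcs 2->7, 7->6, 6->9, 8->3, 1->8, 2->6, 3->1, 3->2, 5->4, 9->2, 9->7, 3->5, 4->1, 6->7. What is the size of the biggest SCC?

5

{1, 3, 4, 5, 8} are all mutually reachable — one SCC of size 5.
{2, 6, 7, 9} are all mutually reachable — one SCC of size 4.
The largest has 5 vertices.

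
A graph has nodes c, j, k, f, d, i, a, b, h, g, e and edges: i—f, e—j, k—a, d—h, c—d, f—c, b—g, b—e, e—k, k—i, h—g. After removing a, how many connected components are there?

With a gone, the remaining components are: {b, c, d, e, f, g, h, i, j, k}.
That is 1 component.

1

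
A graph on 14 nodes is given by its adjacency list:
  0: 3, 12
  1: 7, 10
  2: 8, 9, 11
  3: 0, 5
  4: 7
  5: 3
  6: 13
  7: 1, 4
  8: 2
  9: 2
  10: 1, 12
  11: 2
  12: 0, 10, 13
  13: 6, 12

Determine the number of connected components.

Starting from 2 we can reach 2, 8, 9, 11. That is one component of size 4.
Starting from 0 we can reach 0, 1, 3, 4, 5, 6, 7, 10, 12, 13. That is one component of size 10.
Total: 2 components.

2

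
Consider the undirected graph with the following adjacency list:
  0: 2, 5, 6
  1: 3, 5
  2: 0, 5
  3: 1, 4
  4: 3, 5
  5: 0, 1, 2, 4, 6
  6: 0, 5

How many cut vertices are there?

1

Removing 5 increases the component count from 1 to 2, so 5 is a cut vertex.
By contrast removing 1 leaves 1 component; it is not a cut vertex. No other vertex is a cut vertex either.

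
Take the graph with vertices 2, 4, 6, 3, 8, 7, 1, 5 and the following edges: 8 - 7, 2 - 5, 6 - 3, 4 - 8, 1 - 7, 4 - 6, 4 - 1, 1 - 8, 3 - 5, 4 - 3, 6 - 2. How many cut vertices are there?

Removing 4 increases the component count from 1 to 2, so 4 is a cut vertex.
By contrast removing 7 leaves 1 component; it is not a cut vertex. No other vertex is a cut vertex either.

1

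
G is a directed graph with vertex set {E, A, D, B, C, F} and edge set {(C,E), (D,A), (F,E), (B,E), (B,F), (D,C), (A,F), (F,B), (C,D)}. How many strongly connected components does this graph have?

4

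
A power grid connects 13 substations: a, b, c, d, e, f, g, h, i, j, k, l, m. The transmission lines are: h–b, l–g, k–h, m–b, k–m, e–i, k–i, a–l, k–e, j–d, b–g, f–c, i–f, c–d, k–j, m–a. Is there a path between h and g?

From h we can reach a, b, c, d, e, f, g, h, i, j, k, l, m, which includes g.

Yes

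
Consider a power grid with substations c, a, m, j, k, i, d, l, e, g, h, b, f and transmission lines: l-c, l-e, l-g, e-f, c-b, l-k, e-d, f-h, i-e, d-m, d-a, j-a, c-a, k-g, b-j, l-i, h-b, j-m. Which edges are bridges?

The edges on the cycle l-k-g-l are not bridges since each lies on that cycle.
Every edge lies on some cycle, so there are no bridges.

none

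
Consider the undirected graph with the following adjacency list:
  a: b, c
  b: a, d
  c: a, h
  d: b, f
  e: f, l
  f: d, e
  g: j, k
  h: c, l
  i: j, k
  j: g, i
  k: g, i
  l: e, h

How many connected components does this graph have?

2

Starting from g we can reach g, i, j, k. That is one component of size 4.
Starting from a we can reach a, b, c, d, e, f, h, l. That is one component of size 8.
Total: 2 components.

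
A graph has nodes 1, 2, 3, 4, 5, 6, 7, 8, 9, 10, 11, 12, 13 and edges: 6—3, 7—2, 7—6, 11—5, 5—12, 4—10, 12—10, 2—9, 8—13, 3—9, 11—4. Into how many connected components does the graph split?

4

1 is isolated — a component by itself.
Starting from 8 we can reach 8, 13. That is one component of size 2.
Starting from 4 we can reach 4, 5, 10, 11, 12. That is one component of size 5.
Starting from 2 we can reach 2, 3, 6, 7, 9. That is one component of size 5.
Total: 4 components.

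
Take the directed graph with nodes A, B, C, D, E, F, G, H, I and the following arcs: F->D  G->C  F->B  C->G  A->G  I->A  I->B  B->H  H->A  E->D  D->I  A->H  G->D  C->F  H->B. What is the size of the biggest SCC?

8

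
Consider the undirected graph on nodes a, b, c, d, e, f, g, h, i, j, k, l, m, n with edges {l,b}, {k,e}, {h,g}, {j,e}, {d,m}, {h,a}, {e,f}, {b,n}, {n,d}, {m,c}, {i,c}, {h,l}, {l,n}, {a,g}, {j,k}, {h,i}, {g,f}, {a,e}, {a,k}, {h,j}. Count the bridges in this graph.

The edges on the cycle l-b-n-l are not bridges since each lies on that cycle.
Every edge lies on some cycle, so there are no bridges.

0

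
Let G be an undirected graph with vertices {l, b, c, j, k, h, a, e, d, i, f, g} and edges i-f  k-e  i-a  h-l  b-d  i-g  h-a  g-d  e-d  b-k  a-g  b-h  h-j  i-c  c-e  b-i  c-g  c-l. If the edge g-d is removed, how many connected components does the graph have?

1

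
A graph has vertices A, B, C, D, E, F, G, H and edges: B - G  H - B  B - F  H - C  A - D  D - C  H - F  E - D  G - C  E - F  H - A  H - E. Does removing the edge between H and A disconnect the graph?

After removing H - A, the path H-E-D-A still connects them, so the edge is not a bridge.

No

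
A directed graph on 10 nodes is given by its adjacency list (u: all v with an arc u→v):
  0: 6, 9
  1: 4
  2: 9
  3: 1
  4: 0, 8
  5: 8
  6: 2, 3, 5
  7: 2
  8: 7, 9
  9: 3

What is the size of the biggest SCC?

{0, 1, 2, 3, 4, 5, 6, 7, 8, 9} are all mutually reachable — one SCC of size 10.
The largest has 10 vertices.

10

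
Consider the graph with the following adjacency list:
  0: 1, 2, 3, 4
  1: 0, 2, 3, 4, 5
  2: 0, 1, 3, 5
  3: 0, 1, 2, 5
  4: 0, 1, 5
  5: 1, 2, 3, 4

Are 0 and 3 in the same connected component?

Yes

From 0 we can reach 0, 1, 2, 3, 4, 5, which includes 3.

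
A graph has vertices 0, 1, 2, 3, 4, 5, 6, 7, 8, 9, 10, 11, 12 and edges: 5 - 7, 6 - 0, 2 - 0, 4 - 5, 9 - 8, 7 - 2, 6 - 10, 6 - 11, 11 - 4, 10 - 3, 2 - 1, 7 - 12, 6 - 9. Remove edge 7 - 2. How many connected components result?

7 and 2 are still connected via 7-5-4-11-6-0-2, so the component count stays at 1.

1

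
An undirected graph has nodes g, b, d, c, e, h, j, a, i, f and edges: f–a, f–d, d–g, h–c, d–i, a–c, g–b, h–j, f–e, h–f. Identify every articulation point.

Removing d increases the component count from 1 to 3, so d is a cut vertex.
Removing f increases the component count from 1 to 3, so f is a cut vertex.
Removing g increases the component count from 1 to 2, so g is a cut vertex.
Likewise h is a cut vertex.
By contrast removing j leaves 1 component; it is not a cut vertex. No other vertex is a cut vertex either.

d, f, g, h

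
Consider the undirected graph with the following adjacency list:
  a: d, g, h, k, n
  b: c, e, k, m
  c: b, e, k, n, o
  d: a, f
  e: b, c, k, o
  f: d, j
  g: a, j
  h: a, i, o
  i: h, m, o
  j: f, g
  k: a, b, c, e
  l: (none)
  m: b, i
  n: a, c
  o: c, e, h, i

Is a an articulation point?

Yes

Deleting a raises the number of components from 2 to 3, so a is a cut vertex.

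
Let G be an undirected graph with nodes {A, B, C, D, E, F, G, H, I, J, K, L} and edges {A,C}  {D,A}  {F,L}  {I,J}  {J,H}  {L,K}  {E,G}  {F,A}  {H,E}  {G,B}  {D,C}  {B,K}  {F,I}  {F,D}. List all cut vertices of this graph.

F

Removing F increases the component count from 1 to 2, so F is a cut vertex.
By contrast removing J leaves 1 component; it is not a cut vertex. No other vertex is a cut vertex either.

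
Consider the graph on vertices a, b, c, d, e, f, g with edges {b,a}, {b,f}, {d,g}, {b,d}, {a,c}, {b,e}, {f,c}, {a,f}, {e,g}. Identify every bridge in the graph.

none

The edges on the cycle b-a-c-f-b are not bridges since each lies on that cycle.
Every edge lies on some cycle, so there are no bridges.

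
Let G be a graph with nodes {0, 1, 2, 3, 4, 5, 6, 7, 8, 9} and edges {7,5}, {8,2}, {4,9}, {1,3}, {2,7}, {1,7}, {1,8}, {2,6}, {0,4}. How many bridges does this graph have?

The edges on the cycle 1-8-2-7-1 are not bridges since each lies on that cycle.
But removing 4–9 disconnects 4 from 9; removing 7–5 disconnects 7 from 5; removing 4–0 disconnects 4 from 0; removing 1–3 disconnects 1 from 3 — these are bridges.
In total 5 edges are bridges.

5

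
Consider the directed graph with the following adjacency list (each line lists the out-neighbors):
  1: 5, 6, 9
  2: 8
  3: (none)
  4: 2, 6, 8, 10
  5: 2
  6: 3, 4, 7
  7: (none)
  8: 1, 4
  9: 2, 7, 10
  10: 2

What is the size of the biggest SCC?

8

{1, 2, 4, 5, 6, 8, 9, 10} are all mutually reachable — one SCC of size 8.
{7} is an SCC by itself.
{3} is an SCC by itself.
The largest has 8 vertices.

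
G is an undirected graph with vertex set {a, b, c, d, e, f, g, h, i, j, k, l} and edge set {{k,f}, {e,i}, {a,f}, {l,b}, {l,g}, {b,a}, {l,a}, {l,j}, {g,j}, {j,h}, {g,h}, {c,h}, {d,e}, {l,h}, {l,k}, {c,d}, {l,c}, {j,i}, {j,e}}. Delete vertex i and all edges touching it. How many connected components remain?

1

With i gone, the remaining components are: {a, b, c, d, e, f, g, h, j, k, l}.
That is 1 component.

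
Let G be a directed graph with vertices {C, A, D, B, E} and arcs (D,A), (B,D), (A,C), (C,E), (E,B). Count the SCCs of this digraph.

{A, B, C, D, E} are all mutually reachable — one SCC of size 5.
That gives 1 strongly connected component.

1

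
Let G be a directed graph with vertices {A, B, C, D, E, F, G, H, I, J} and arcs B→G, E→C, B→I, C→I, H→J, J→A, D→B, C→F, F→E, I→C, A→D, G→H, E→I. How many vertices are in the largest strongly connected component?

{A, B, D, G, H, J} are all mutually reachable — one SCC of size 6.
{C, E, F, I} are all mutually reachable — one SCC of size 4.
The largest has 6 vertices.

6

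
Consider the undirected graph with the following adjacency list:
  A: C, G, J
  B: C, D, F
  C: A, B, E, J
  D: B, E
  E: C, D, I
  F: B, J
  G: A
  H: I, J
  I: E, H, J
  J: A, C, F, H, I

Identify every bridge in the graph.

A-G

The edges on the cycle J-C-B-F-J are not bridges since each lies on that cycle.
But removing A-G disconnects A from G — this is a bridge.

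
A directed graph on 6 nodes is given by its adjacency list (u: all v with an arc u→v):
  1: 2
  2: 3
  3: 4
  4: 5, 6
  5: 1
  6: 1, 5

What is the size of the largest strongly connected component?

{1, 2, 3, 4, 5, 6} are all mutually reachable — one SCC of size 6.
The largest has 6 vertices.

6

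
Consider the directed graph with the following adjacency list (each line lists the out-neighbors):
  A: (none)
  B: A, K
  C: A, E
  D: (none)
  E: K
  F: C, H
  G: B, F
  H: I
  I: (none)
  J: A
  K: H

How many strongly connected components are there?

11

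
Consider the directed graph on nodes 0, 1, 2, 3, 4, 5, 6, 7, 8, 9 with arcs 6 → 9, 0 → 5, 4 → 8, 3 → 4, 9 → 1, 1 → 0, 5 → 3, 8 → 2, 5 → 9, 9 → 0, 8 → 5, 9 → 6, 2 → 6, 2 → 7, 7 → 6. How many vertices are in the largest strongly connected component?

{0, 1, 2, 3, 4, 5, 6, 7, 8, 9} are all mutually reachable — one SCC of size 10.
The largest has 10 vertices.

10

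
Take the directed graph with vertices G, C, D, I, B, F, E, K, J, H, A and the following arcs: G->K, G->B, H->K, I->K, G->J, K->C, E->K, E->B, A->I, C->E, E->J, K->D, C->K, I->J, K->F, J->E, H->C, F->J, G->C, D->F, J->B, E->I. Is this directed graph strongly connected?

No

There is no directed path from E to A, so the graph is not strongly connected.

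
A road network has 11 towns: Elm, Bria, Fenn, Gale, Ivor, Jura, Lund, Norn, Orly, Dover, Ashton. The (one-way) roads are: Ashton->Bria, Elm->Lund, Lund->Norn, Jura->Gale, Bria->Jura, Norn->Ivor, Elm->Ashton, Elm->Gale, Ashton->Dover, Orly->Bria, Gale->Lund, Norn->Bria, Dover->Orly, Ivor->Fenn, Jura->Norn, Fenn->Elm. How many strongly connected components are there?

{Elm, Bria, Fenn, Gale, Ivor, Jura, Lund, Norn, Orly, Dover, Ashton} are all mutually reachable — one SCC of size 11.
That gives 1 strongly connected component.

1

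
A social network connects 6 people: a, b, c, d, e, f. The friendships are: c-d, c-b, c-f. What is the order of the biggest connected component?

4

e is isolated — a component by itself.
a is isolated — a component by itself.
Starting from b we can reach b, c, d, f. That is one component of size 4.
The largest has 4 vertices.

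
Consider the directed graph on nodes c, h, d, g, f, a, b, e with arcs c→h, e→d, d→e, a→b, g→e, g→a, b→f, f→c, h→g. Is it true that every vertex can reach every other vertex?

No

There is no directed path from d to g, so the graph is not strongly connected.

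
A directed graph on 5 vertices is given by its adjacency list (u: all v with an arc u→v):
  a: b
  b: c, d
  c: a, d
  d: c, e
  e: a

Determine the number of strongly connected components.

{a, b, c, d, e} are all mutually reachable — one SCC of size 5.
That gives 1 strongly connected component.

1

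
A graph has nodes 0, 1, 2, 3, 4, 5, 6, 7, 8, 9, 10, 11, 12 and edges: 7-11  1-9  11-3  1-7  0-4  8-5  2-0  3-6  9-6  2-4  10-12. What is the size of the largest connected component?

6

Starting from 10 we can reach 10, 12. That is one component of size 2.
Starting from 5 we can reach 5, 8. That is one component of size 2.
Starting from 0 we can reach 0, 2, 4. That is one component of size 3.
Starting from 1 we can reach 1, 3, 6, 7, 9, 11. That is one component of size 6.
The largest has 6 vertices.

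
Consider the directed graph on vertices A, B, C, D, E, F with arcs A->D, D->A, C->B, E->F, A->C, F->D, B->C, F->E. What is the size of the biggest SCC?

{B, C} are all mutually reachable — one SCC of size 2.
{A, D} are all mutually reachable — one SCC of size 2.
{E, F} are all mutually reachable — one SCC of size 2.
The largest has 2 vertices.

2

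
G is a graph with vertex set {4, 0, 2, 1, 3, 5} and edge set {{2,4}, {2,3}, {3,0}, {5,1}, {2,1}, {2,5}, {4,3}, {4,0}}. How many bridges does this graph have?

0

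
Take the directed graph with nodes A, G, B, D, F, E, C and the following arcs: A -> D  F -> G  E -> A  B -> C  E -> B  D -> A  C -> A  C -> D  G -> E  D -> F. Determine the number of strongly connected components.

1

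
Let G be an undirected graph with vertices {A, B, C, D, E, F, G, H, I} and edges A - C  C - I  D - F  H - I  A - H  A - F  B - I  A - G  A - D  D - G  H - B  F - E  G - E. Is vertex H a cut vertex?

Deleting H leaves 1 component (was 1) (its neighbors A, B, I remain connected to each other), so H is not a cut vertex.

No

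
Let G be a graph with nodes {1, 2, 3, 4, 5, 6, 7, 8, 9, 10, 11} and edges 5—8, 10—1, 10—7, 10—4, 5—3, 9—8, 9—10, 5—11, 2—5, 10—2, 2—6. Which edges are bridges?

The edges on the cycle 9-10-2-5-8-9 are not bridges since each lies on that cycle.
But removing 10—7 disconnects 10 from 7; removing 11—5 disconnects 11 from 5; removing 2—6 disconnects 2 from 6; removing 1—10 disconnects 1 from 10 — these are bridges.
In total 6 edges are bridges.

1-10, 10-4, 10-7, 11-5, 2-6, 3-5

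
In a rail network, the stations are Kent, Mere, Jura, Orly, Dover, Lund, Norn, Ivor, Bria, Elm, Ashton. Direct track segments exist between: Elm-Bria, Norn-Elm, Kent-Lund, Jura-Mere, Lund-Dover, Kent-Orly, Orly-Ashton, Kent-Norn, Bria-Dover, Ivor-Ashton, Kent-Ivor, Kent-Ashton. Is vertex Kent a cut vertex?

Yes

Deleting Kent raises the number of components from 2 to 3, so Kent is a cut vertex.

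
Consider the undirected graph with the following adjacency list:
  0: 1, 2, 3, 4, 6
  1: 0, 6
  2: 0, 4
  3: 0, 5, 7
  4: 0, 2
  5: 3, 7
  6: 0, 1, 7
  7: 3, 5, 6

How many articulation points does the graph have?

1

Removing 0 increases the component count from 1 to 2, so 0 is a cut vertex.
By contrast removing 2 leaves 1 component; it is not a cut vertex. No other vertex is a cut vertex either.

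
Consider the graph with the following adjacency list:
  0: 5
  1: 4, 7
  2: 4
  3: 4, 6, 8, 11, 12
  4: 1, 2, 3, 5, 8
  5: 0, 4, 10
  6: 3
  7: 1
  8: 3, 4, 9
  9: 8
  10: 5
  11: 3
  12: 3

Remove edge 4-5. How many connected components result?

2

Before removal there is 1 component.
4-5 is a bridge — removing it separates 4's side from 5's side.
After removal: 2 components.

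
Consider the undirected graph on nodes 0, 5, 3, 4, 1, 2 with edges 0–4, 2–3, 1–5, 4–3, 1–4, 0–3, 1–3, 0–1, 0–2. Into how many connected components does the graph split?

1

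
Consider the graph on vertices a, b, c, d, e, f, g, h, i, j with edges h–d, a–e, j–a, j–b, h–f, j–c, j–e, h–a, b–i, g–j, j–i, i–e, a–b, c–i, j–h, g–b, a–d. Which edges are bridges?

The edges on the cycle h-a-d-h are not bridges since each lies on that cycle.
But removing h–f disconnects h from f — this is a bridge.

f-h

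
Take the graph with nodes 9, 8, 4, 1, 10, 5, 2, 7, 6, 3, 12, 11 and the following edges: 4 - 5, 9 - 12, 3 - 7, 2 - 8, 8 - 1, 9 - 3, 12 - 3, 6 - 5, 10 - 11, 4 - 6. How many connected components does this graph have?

Starting from 10 we can reach 10, 11. That is one component of size 2.
Starting from 4 we can reach 4, 5, 6. That is one component of size 3.
Starting from 1 we can reach 1, 2, 8. That is one component of size 3.
Starting from 3 we can reach 3, 7, 9, 12. That is one component of size 4.
Total: 4 components.

4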